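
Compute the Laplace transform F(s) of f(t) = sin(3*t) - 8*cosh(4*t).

The transform is linear, so treat each term independently.
L{sin(3t)} = 3/(s^2 + 9); (-8)·[L{cosh(4t)} = s/(s^2 - 16)].

F(s) = -8*s/(s^2 - 16) + 3/(s^2 + 9)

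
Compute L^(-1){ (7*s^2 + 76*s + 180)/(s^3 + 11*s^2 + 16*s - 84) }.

Factor the denominator: s^3 + 11*s^2 + 16*s - 84 = (s - 2)*(s + 6)*(s + 7).
Partial fraction decomposition gives [5/(s - 2)] + [-1/(s + 7)] + [3/(s + 6)].
Invert each term: 5/(s - 2) ↔ 5e^(2t); -1/(s + 7) ↔ -e^(-7t); 3/(s + 6) ↔ 3e^(-6t).

5*exp(2*t) + 3*exp(-6*t) - exp(-7*t)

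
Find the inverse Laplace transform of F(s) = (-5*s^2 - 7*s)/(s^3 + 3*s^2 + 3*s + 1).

t^2*exp(-t) + 3*t*exp(-t) - 5*exp(-t)

Factor the denominator: s^3 + 3*s^2 + 3*s + 1 = (s + 1)^3.
Partial fraction decomposition gives [-5/(s + 1)] + [3/(s + 1)^2] + [2/(s + 1)^3].
Invert each term: -5/(s + 1) ↔ -5e^(-t); 3/(s + 1)^2 ↔ 3t·e^(-t); 2/(s + 1)^3 ↔ (1)t^2·e^(-t).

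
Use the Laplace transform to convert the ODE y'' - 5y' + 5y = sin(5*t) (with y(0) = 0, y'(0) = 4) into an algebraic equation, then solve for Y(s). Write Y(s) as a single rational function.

Y(s) = (4*s^2 + 105)/(s^4 - 5*s^3 + 30*s^2 - 125*s + 125)

Laplace-transform each side.
With L{y''} = s^2 Y - s·y(0) - y'(0) and L{y'} = sY - y(0), with y(0) = 0, y'(0) = 4: the LHS transforms to (s^2 - 5*s + 5)Y - (4).
The right side is L{sin(5*t)} = 5/(s^2 + 25).
So (s^2 - 5*s + 5)Y = 5/(s^2 + 25) + (4).
Divide through and combine into a single rational function.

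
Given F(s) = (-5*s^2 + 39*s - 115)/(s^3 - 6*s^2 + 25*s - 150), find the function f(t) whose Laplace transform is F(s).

f(t) = -exp(6*t) + 3*sin(5*t) - 4*cos(5*t)

Factor the denominator: s^3 - 6*s^2 + 25*s - 150 = (s - 6)*(s^2 + 25).
Partial fraction decomposition gives [-1/(s - 6)] + [-4*s/(s^2 + 25)] + [15/(s^2 + 25)].
Invert each term: -1/(s - 6) ↔ -e^(6t); -4·s/(s^2 + 25) ↔ -4cos(5t); 3·5/(s^2 + 25) ↔ 3sin(5t).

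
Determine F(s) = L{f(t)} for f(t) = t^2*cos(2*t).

L{cos(2t)} = s/(s^2 + 4).
Then apply L{t^2·g(t)} = (-1)^2 d^2/ds^2[G(s)] with G(s) = s/(s^2 + 4):
differentiating 2 times and applying the sign gives 2*s*(s^2 - 12)/(s^2 + 4)^3.

F(s) = 2*s*(s^2 - 12)/(s^2 + 4)^3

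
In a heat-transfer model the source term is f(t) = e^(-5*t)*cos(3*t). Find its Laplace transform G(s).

G(s) = (s + 5)/((s + 5)^2 + 9)

L{cos(3t)} = s/(s^2 + 9).
By the first shifting theorem, multiplying by e^(-5t) replaces s with s + 5.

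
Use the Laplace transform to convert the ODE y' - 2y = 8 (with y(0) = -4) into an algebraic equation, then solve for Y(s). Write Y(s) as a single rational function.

Transform both sides with L{·}.
The derivative rules (L{y'} = sY - y(0) = sY - (-4)) turn the left side into (s - 2)Y - (-4).
The right side is L{8} = 8/s.
So (s - 2)Y = 8/s + (-4).
Isolate Y and clear denominators.

Y(s) = -4/s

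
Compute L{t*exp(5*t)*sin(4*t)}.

L{sin(4t)} = 4/(s^2 + 16).
Multiplying by e^(5t) shifts s → s - 5, so L{exp(5*t)*sin(4*t)} = 4/((s - 5)^2 + 16).
Then apply L{t·g(t)} = -d/ds[G(s)] with G(s) = 4/((s - 5)^2 + 16):
differentiating 1 time and applying the sign gives 8*(s - 5)/(s^2 - 10*s + 41)^2.

8*(s - 5)/(s^2 - 10*s + 41)^2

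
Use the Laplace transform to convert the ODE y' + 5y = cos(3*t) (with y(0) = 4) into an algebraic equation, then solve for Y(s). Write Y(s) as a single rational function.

Y(s) = (4*s^2 + s + 36)/(s^3 + 5*s^2 + 9*s + 45)

Take the Laplace transform of both sides.
Using L{y'} = sY - y(0) = sY - 4, the left side becomes (s + 5)Y - (4).
The right side is L{cos(3*t)} = s/(s^2 + 9).
So (s + 5)Y = s/(s^2 + 9) + (4).
Isolate Y and clear denominators.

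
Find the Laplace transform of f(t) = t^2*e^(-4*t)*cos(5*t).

2*(s + 4)*(s^2 + 8*s - 59)/(s^2 + 8*s + 41)^3

L{cos(5t)} = s/(s^2 + 25).
Multiplying by e^(-4t) shifts s → s + 4, so L{e^(-4*t)*cos(5*t)} = (s + 4)/((s + 4)^2 + 25).
Then apply L{t^2·g(t)} = (-1)^2 d^2/ds^2[G(s)] with G(s) = (s + 4)/((s + 4)^2 + 25):
differentiating 2 times and applying the sign gives 2*(s + 4)*(s^2 + 8*s - 59)/(s^2 + 8*s + 41)^3.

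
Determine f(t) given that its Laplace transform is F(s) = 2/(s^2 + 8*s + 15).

f(t) = exp(-3*t) - exp(-5*t)

Factor the denominator: s^2 + 8*s + 15 = (s + 3)*(s + 5).
Partial fraction decomposition gives [1/(s + 3)] + [-1/(s + 5)].
Invert each term: 1/(s + 3) ↔ e^(-3t); -1/(s + 5) ↔ -e^(-5t).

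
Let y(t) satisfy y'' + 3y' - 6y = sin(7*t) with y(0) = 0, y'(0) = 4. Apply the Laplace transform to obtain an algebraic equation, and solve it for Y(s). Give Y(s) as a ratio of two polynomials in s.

Apply the Laplace transform to the equation.
Using L{y''} = s^2 Y - s·y(0) - y'(0) and L{y'} = sY - y(0), with y(0) = 0, y'(0) = 4, the left side becomes (s^2 + 3*s - 6)Y - (4).
The right side is L{sin(7*t)} = 7/(s^2 + 49).
So (s^2 + 3*s - 6)Y = 7/(s^2 + 49) + (4).
Isolate Y and clear denominators.

Y(s) = (4*s^2 + 203)/(s^4 + 3*s^3 + 43*s^2 + 147*s - 294)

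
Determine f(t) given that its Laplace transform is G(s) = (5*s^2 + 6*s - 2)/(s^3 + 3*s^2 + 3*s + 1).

Factor the denominator: s^3 + 3*s^2 + 3*s + 1 = (s + 1)^3.
Partial fraction decomposition gives [5/(s + 1)] + [-4/(s + 1)^2] + [-3/(s + 1)^3].
Invert each term: 5/(s + 1) ↔ 5e^(-t); -4/(s + 1)^2 ↔ -4t·e^(-t); -3/(s + 1)^3 ↔ (-3/2)t^2·e^(-t).

f(t) = -3*t^2*exp(-t)/2 - 4*t*exp(-t) + 5*exp(-t)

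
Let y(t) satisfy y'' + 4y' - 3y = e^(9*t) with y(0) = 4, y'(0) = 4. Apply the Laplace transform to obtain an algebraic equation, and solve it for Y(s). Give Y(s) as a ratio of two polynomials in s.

Y(s) = (4*s^2 - 16*s - 179)/(s^3 - 5*s^2 - 39*s + 27)

Apply the Laplace transform to the equation.
With L{y''} = s^2 Y - s·y(0) - y'(0) and L{y'} = sY - y(0), with y(0) = 4, y'(0) = 4: the LHS transforms to (s^2 + 4*s - 3)Y - (4*s + 20).
The right side is L{e^(9*t)} = 1/(s - 9).
So (s^2 + 4*s - 3)Y = 1/(s - 9) + (4*s + 20).
Divide through and combine into a single rational function.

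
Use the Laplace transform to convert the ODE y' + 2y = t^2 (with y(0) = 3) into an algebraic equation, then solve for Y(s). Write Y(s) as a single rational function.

Y(s) = (3*s^3 + 2)/(s^4 + 2*s^3)

Laplace-transform each side.
Using L{y'} = sY - y(0) = sY - 3, the left side becomes (s + 2)Y - (3).
The right side is L{t^2} = 2/s^3.
So (s + 2)Y = 2/s^3 + (3).
Solve for Y(s) and write it as one ratio of polynomials.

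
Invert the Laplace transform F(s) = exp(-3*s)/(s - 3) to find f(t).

f(t) = Heaviside(t - 3)*(exp(3*t - 9))

The factor e^(-3s) signals a time shift by c = 3 (second shifting theorem).
L{e^(3t)} = 1/(s - 3), so L^-1{1/(s - 3)} = exp(3*t).
Hence the inverse is u(t - 3) times that function evaluated at t - 3.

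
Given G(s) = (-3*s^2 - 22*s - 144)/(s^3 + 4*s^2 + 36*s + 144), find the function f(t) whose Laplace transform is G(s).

Factor the denominator: s^3 + 4*s^2 + 36*s + 144 = (s + 4)*(s^2 + 36).
Partial fraction decomposition gives [-2/(s + 4)] + [-s/(s^2 + 36)] + [-18/(s^2 + 36)].
Invert each term: -2/(s + 4) ↔ -2e^(-4t); -1·s/(s^2 + 36) ↔ -cos(6t); -3·6/(s^2 + 36) ↔ -3sin(6t).

f(t) = -3*sin(6*t) - cos(6*t) - 2*exp(-4*t)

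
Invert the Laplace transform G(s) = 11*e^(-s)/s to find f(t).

The factor e^(-s) signals a time shift by c = 1 (second shifting theorem).
L{11} = 11/s, so L^-1{11/s} = 11.
Hence the inverse is u(t - 1) times that function evaluated at t - 1.

f(t) = Heaviside(t - 1)*(11)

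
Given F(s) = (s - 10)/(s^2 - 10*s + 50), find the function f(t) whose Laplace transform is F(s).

f(t) = -exp(5*t)*sin(5*t) + exp(5*t)*cos(5*t)

Complete the square in the denominator: s^2 - 10*s + 50 = (s - 5)^2 + 5^2.
Split the numerator to match: s - 10 = 1·(s - 5) - 1·5.
Invert each term: 1·(s - 5)/((s - 5)^2 + 25) ↔ e^(5t)cos(5t); -1·5/((s - 5)^2 + 25) ↔ -e^(5t)sin(5t).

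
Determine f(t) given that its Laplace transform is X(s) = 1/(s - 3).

f(t) = exp(3*t)

Since L{e^(3t)} = 1/(s - 3), the inverse is e^(3*t).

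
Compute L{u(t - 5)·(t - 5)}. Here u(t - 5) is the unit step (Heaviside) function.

exp(-5*s)/s^2

By the second shifting theorem, L{u(t - c)·g(t - c)} = e^(-cs)·G(s) with c = 5 and G(s) = L{g(t)}.
L{t} = 1!/s^2 = 1/s^2.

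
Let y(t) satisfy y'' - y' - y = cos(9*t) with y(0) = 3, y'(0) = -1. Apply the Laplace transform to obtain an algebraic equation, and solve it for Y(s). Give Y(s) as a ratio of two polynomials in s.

Transform both sides with L{·}.
With L{y''} = s^2 Y - s·y(0) - y'(0) and L{y'} = sY - y(0), with y(0) = 3, y'(0) = -1: the LHS transforms to (s^2 - s - 1)Y - (3*s - 4).
The right side is L{cos(9*t)} = s/(s^2 + 81).
So (s^2 - s - 1)Y = s/(s^2 + 81) + (3*s - 4).
Isolate Y and clear denominators.

Y(s) = (3*s^3 - 4*s^2 + 244*s - 324)/(s^4 - s^3 + 80*s^2 - 81*s - 81)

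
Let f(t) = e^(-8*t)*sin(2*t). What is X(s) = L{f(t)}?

L{sin(2t)} = 2/(s^2 + 4).
By the first shifting theorem, multiplying by e^(-8t) replaces s with s + 8.

X(s) = 2/((s + 8)^2 + 4)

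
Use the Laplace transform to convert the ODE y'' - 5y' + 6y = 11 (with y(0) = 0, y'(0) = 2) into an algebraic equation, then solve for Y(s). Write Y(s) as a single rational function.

Y(s) = (2*s + 11)/(s^3 - 5*s^2 + 6*s)

Apply the Laplace transform to the equation.
Using L{y''} = s^2 Y - s·y(0) - y'(0) and L{y'} = sY - y(0), with y(0) = 0, y'(0) = 2, the left side becomes (s^2 - 5*s + 6)Y - (2).
The right side is L{11} = 11/s.
So (s^2 - 5*s + 6)Y = 11/s + (2).
Solve for Y(s) and write it as one ratio of polynomials.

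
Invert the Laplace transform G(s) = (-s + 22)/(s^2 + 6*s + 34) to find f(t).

Complete the square in the denominator: s^2 + 6*s + 34 = (s + 3)^2 + 5^2.
Split the numerator to match: -s + 22 = -1·(s + 3) + 5·5.
Invert each term: -1·(s + 3)/((s + 3)^2 + 25) ↔ -e^(-3t)cos(5t); 5·5/((s + 3)^2 + 25) ↔ 5e^(-3t)sin(5t).

f(t) = 5*exp(-3*t)*sin(5*t) - exp(-3*t)*cos(5*t)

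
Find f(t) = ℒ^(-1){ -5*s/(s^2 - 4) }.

Since L{cosh(2t)} = s/(s^2 - 4), the inverse is cosh(2*t), scaled by -5.

f(t) = -5*cosh(2*t)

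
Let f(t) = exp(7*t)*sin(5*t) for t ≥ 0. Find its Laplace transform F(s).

F(s) = 5/((s - 7)^2 + 25)

L{sin(5t)} = 5/(s^2 + 25).
By the first shifting theorem, multiplying by e^(7t) replaces s with s - 7.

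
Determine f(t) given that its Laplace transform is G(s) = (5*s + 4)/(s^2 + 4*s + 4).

Factor the denominator: s^2 + 4*s + 4 = (s + 2)^2.
Partial fraction decomposition gives [5/(s + 2)] + [-6/(s + 2)^2].
Invert each term: 5/(s + 2) ↔ 5e^(-2t); -6/(s + 2)^2 ↔ -6t·e^(-2t).

f(t) = -6*t*exp(-2*t) + 5*exp(-2*t)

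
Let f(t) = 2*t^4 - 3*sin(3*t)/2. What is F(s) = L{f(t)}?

F(s) = -9/(2*(s^2 + 9)) + 48/s^5

Apply the Laplace transform termwise.
(2)·[L{t^4} = 4!/s^5 = 24/s^5]; (-3/2)·[L{sin(3t)} = 3/(s^2 + 9)].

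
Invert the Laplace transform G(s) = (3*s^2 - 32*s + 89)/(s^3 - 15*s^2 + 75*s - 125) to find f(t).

Factor the denominator: s^3 - 15*s^2 + 75*s - 125 = (s - 5)^3.
Partial fraction decomposition gives [3/(s - 5)] + [-2/(s - 5)^2] + [4/(s - 5)^3].
Invert each term: 3/(s - 5) ↔ 3e^(5t); -2/(s - 5)^2 ↔ -2t·e^(5t); 4/(s - 5)^3 ↔ (2)t^2·e^(5t).

f(t) = 2*t^2*exp(5*t) - 2*t*exp(5*t) + 3*exp(5*t)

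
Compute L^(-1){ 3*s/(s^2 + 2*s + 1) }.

-3*t*exp(-t) + 3*exp(-t)

Factor the denominator: s^2 + 2*s + 1 = (s + 1)^2.
Partial fraction decomposition gives [3/(s + 1)] + [-3/(s + 1)^2].
Invert each term: 3/(s + 1) ↔ 3e^(-t); -3/(s + 1)^2 ↔ -3t·e^(-t).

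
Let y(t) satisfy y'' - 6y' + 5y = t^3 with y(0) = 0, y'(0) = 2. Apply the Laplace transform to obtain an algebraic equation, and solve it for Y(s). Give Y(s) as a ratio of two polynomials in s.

Transform both sides with L{·}.
Using L{y''} = s^2 Y - s·y(0) - y'(0) and L{y'} = sY - y(0), with y(0) = 0, y'(0) = 2, the left side becomes (s^2 - 6*s + 5)Y - (2).
The right side is L{t^3} = 6/s^4.
So (s^2 - 6*s + 5)Y = 6/s^4 + (2).
Solve for Y(s) and write it as one ratio of polynomials.

Y(s) = (2*s^4 + 6)/(s^6 - 6*s^5 + 5*s^4)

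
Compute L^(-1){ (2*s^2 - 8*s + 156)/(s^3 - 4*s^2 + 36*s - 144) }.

3*exp(4*t) - 2*sin(6*t) - cos(6*t)

Factor the denominator: s^3 - 4*s^2 + 36*s - 144 = (s - 4)*(s^2 + 36).
Partial fraction decomposition gives [3/(s - 4)] + [-s/(s^2 + 36)] + [-12/(s^2 + 36)].
Invert each term: 3/(s - 4) ↔ 3e^(4t); -1·s/(s^2 + 36) ↔ -cos(6t); -2·6/(s^2 + 36) ↔ -2sin(6t).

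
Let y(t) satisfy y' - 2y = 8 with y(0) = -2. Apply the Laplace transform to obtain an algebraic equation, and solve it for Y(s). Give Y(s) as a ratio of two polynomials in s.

Transform both sides with L{·}.
Using L{y'} = sY - y(0) = sY - (-2), the left side becomes (s - 2)Y - (-2).
The right side is L{8} = 8/s.
So (s - 2)Y = 8/s + (-2).
Solve for Y(s) and write it as one ratio of polynomials.

Y(s) = (-2*s + 8)/(s^2 - 2*s)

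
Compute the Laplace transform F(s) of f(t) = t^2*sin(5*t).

L{sin(5t)} = 5/(s^2 + 25).
Then apply L{t^2·g(t)} = (-1)^2 d^2/ds^2[G(s)] with G(s) = 5/(s^2 + 25):
differentiating 2 times and applying the sign gives 10*(3*s^2 - 25)/(s^2 + 25)^3.

F(s) = 10*(3*s^2 - 25)/(s^2 + 25)^3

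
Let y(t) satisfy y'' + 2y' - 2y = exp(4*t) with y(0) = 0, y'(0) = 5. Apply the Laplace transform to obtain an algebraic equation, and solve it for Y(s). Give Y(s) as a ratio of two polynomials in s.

Y(s) = (5*s - 19)/(s^3 - 2*s^2 - 10*s + 8)

Apply the Laplace transform to the equation.
Using L{y''} = s^2 Y - s·y(0) - y'(0) and L{y'} = sY - y(0), with y(0) = 0, y'(0) = 5, the left side becomes (s^2 + 2*s - 2)Y - (5).
The right side is L{exp(4*t)} = 1/(s - 4).
So (s^2 + 2*s - 2)Y = 1/(s - 4) + (5).
Solve for Y(s) and write it as one ratio of polynomials.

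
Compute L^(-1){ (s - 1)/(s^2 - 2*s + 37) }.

Rewrite the denominator: s^2 - 2*s + 37 = (s - 1)^2 + 36.
The form in (s - 1) signals a first-shifting-theorem factor e^(t).
Since L{cos(6t)} = s/(s^2 + 36), the inverse is exp(t)*cos(6*t).

exp(t)*cos(6*t)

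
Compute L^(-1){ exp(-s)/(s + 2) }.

The factor e^(-s) signals a time shift by c = 1 (second shifting theorem).
L{e^(-2t)} = 1/(s + 2), so L^-1{1/(s + 2)} = exp(-2*t).
Hence the inverse is u(t - 1) times that function evaluated at t - 1.

Heaviside(t - 1)*(exp(-2*t + 2))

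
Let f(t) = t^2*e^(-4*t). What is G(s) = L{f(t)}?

L{e^(-4t)} = 1/(s + 4).
Then apply L{t^2·g(t)} = (-1)^2 d^2/ds^2[H(s)] with H(s) = 1/(s + 4):
differentiating 2 times and applying the sign gives 2/(s + 4)^3.

G(s) = 2/(s + 4)^3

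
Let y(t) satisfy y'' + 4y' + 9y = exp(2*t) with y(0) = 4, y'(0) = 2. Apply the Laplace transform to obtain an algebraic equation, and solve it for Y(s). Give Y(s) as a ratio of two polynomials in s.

Transform both sides with L{·}.
Using L{y''} = s^2 Y - s·y(0) - y'(0) and L{y'} = sY - y(0), with y(0) = 4, y'(0) = 2, the left side becomes (s^2 + 4*s + 9)Y - (4*s + 18).
The right side is L{exp(2*t)} = 1/(s - 2).
So (s^2 + 4*s + 9)Y = 1/(s - 2) + (4*s + 18).
Divide through and combine into a single rational function.

Y(s) = (4*s^2 + 10*s - 35)/(s^3 + 2*s^2 + s - 18)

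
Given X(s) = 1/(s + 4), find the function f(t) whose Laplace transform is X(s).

f(t) = exp(-4*t)

Since L{e^(-4t)} = 1/(s + 4), the inverse is exp(-4*t).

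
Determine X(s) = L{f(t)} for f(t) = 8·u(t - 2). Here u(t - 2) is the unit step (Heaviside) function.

By the second shifting theorem, L{u(t - c)·g(t - c)} = e^(-cs)·G(s) with c = 2 and G(s) = L{g(t)}.
L{8} = 8/s.

X(s) = 8*exp(-2*s)/s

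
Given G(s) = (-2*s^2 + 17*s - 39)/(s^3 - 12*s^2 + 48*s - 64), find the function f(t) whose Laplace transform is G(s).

f(t) = -3*t^2*exp(4*t)/2 + t*exp(4*t) - 2*exp(4*t)

Factor the denominator: s^3 - 12*s^2 + 48*s - 64 = (s - 4)^3.
Partial fraction decomposition gives [-2/(s - 4)] + [(s - 4)^(-2)] + [-3/(s - 4)^3].
Invert each term: -2/(s - 4) ↔ -2e^(4t); 1/(s - 4)^2 ↔ t·e^(4t); -3/(s - 4)^3 ↔ (-3/2)t^2·e^(4t).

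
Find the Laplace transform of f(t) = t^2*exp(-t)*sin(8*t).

16*(3*s^2 + 6*s - 61)/(s^2 + 2*s + 65)^3

L{sin(8t)} = 8/(s^2 + 64).
Multiplying by e^(-t) shifts s → s + 1, so L{exp(-t)*sin(8*t)} = 8/((s + 1)^2 + 64).
Then apply L{t^2·g(t)} = (-1)^2 d^2/ds^2[G(s)] with G(s) = 8/((s + 1)^2 + 64):
differentiating 2 times and applying the sign gives 16*(3*s^2 + 6*s - 61)/(s^2 + 2*s + 65)^3.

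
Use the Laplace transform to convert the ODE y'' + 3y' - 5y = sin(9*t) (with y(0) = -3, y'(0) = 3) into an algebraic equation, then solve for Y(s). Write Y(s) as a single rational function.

Y(s) = (-3*s^3 - 6*s^2 - 243*s - 477)/(s^4 + 3*s^3 + 76*s^2 + 243*s - 405)

Laplace-transform each side.
With L{y''} = s^2 Y - s·y(0) - y'(0) and L{y'} = sY - y(0), with y(0) = -3, y'(0) = 3: the LHS transforms to (s^2 + 3*s - 5)Y - (-3*s - 6).
The right side is L{sin(9*t)} = 9/(s^2 + 81).
So (s^2 + 3*s - 5)Y = 9/(s^2 + 81) + (-3*s - 6).
Divide through and combine into a single rational function.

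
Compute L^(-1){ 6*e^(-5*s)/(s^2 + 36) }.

The factor e^(-5s) signals a time shift by c = 5 (second shifting theorem).
L{sin(6t)} = 6/(s^2 + 36), so L^-1{6/(s^2 + 36)} = sin(6*t).
Hence the inverse is u(t - 5) times that function evaluated at t - 5.

Heaviside(t - 5)*(sin(6*t - 30))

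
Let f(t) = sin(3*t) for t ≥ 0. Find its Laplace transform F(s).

L{sin(3t)} = 3/(s^2 + 9).

F(s) = 3/(s^2 + 9)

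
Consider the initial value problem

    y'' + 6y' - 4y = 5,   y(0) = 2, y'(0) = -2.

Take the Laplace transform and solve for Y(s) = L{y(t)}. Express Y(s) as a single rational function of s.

Y(s) = (2*s^2 + 10*s + 5)/(s^3 + 6*s^2 - 4*s)

Laplace-transform each side.
Using L{y''} = s^2 Y - s·y(0) - y'(0) and L{y'} = sY - y(0), with y(0) = 2, y'(0) = -2, the left side becomes (s^2 + 6*s - 4)Y - (2*s + 10).
The right side is L{5} = 5/s.
So (s^2 + 6*s - 4)Y = 5/s + (2*s + 10).
Solve for Y(s) and write it as one ratio of polynomials.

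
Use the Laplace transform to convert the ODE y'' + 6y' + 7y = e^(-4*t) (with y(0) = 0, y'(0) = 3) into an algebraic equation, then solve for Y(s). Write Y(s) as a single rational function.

Transform both sides with L{·}.
With L{y''} = s^2 Y - s·y(0) - y'(0) and L{y'} = sY - y(0), with y(0) = 0, y'(0) = 3: the LHS transforms to (s^2 + 6*s + 7)Y - (3).
The right side is L{e^(-4*t)} = 1/(s + 4).
So (s^2 + 6*s + 7)Y = 1/(s + 4) + (3).
Divide through and combine into a single rational function.

Y(s) = (3*s + 13)/(s^3 + 10*s^2 + 31*s + 28)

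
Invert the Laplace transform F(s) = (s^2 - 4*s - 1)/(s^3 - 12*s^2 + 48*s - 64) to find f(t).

Factor the denominator: s^3 - 12*s^2 + 48*s - 64 = (s - 4)^3.
Partial fraction decomposition gives [1/(s - 4)] + [4/(s - 4)^2] + [-1/(s - 4)^3].
Invert each term: 1/(s - 4) ↔ e^(4t); 4/(s - 4)^2 ↔ 4t·e^(4t); -1/(s - 4)^3 ↔ (-1/2)t^2·e^(4t).

f(t) = -t^2*exp(4*t)/2 + 4*t*exp(4*t) + exp(4*t)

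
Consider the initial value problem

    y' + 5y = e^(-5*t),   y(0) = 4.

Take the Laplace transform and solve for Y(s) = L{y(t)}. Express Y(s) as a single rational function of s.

Y(s) = (4*s + 21)/(s^2 + 10*s + 25)

Take the Laplace transform of both sides.
The derivative rules (L{y'} = sY - y(0) = sY - 4) turn the left side into (s + 5)Y - (4).
The right side is L{e^(-5*t)} = 1/(s + 5).
So (s + 5)Y = 1/(s + 5) + (4).
Divide through and combine into a single rational function.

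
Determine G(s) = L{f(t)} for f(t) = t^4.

G(s) = 24/s^5

L{t^4} = 4!/s^5 = 24/s^5.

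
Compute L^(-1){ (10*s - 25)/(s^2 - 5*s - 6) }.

Factor the denominator: s^2 - 5*s - 6 = (s - 6)*(s + 1).
Partial fraction decomposition gives [5/(s + 1)] + [5/(s - 6)].
Invert each term: 5/(s + 1) ↔ 5e^(-t); 5/(s - 6) ↔ 5e^(6t).

5*exp(6*t) + 5*exp(-t)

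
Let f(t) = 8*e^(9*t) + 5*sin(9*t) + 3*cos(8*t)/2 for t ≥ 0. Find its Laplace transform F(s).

By linearity of the Laplace transform, transform each term separately.
(3/2)·[L{cos(8t)} = s/(s^2 + 64)]; (8)·[L{e^(9t)} = 1/(s - 9)]; (5)·[L{sin(9t)} = 9/(s^2 + 81)].

F(s) = 3*s/(2*(s^2 + 64)) + 45/(s^2 + 81) + 8/(s - 9)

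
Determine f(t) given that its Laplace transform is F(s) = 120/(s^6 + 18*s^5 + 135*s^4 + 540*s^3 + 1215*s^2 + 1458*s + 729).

f(t) = t^5*exp(-3*t)

Rewrite the denominator: s^6 + 18*s^5 + 135*s^4 + 540*s^3 + 1215*s^2 + 1458*s + 729 = (s + 3)^6.
The form in (s + 3) signals a first-shifting-theorem factor e^(-3t).
Since L{t^5} = 5!/s^6 = 120/s^6, the inverse is t^5*e^(-3*t).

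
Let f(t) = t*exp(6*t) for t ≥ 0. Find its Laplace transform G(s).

G(s) = (s - 6)^(-2)

L{e^(6t)} = 1/(s - 6).
Then apply L{t·g(t)} = -d/ds[H(s)] with H(s) = 1/(s - 6):
differentiating 1 time and applying the sign gives (s - 6)^(-2).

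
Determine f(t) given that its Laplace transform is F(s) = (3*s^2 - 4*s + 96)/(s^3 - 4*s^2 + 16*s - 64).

f(t) = 4*exp(4*t) - 2*sin(4*t) - cos(4*t)

Factor the denominator: s^3 - 4*s^2 + 16*s - 64 = (s - 4)*(s^2 + 16).
Partial fraction decomposition gives [4/(s - 4)] + [-s/(s^2 + 16)] + [-8/(s^2 + 16)].
Invert each term: 4/(s - 4) ↔ 4e^(4t); -1·s/(s^2 + 16) ↔ -cos(4t); -2·4/(s^2 + 16) ↔ -2sin(4t).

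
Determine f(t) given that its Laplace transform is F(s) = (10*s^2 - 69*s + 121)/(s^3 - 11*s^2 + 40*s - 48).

f(t) = 5*t*exp(4*t) + 6*exp(4*t) + 4*exp(3*t)

Factor the denominator: s^3 - 11*s^2 + 40*s - 48 = (s - 4)^2*(s - 3).
Partial fraction decomposition gives [6/(s - 4)] + [5/(s - 4)^2] + [4/(s - 3)].
Invert each term: 6/(s - 4) ↔ 6e^(4t); 5/(s - 4)^2 ↔ 5t·e^(4t); 4/(s - 3) ↔ 4e^(3t).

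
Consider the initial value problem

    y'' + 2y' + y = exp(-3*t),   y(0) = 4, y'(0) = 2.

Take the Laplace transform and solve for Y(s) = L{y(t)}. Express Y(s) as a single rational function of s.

Y(s) = (4*s^2 + 22*s + 31)/(s^3 + 5*s^2 + 7*s + 3)

Transform both sides with L{·}.
The derivative rules (L{y''} = s^2 Y - s·y(0) - y'(0) and L{y'} = sY - y(0), with y(0) = 4, y'(0) = 2) turn the left side into (s^2 + 2*s + 1)Y - (4*s + 10).
The right side is L{exp(-3*t)} = 1/(s + 3).
So (s^2 + 2*s + 1)Y = 1/(s + 3) + (4*s + 10).
Isolate Y and clear denominators.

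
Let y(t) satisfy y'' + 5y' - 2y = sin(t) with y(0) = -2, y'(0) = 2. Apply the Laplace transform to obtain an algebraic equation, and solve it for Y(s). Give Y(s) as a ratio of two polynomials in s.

Y(s) = (-2*s^3 - 8*s^2 - 2*s - 7)/(s^4 + 5*s^3 - s^2 + 5*s - 2)

Apply the Laplace transform to the equation.
With L{y''} = s^2 Y - s·y(0) - y'(0) and L{y'} = sY - y(0), with y(0) = -2, y'(0) = 2: the LHS transforms to (s^2 + 5*s - 2)Y - (-2*s - 8).
The right side is L{sin(t)} = 1/(s^2 + 1).
So (s^2 + 5*s - 2)Y = 1/(s^2 + 1) + (-2*s - 8).
Solve for Y(s) and write it as one ratio of polynomials.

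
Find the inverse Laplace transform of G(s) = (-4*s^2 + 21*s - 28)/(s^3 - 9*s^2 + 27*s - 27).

Factor the denominator: s^3 - 9*s^2 + 27*s - 27 = (s - 3)^3.
Partial fraction decomposition gives [-4/(s - 3)] + [-3/(s - 3)^2] + [-1/(s - 3)^3].
Invert each term: -4/(s - 3) ↔ -4e^(3t); -3/(s - 3)^2 ↔ -3t·e^(3t); -1/(s - 3)^3 ↔ (-1/2)t^2·e^(3t).

-t^2*exp(3*t)/2 - 3*t*exp(3*t) - 4*exp(3*t)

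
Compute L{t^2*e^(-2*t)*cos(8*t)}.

2*(s + 2)*(s^2 + 4*s - 188)/(s^2 + 4*s + 68)^3

L{cos(8t)} = s/(s^2 + 64).
Multiplying by e^(-2t) shifts s → s + 2, so L{e^(-2*t)*cos(8*t)} = (s + 2)/((s + 2)^2 + 64).
Then apply L{t^2·g(t)} = (-1)^2 d^2/ds^2[H(s)] with H(s) = (s + 2)/((s + 2)^2 + 64):
differentiating 2 times and applying the sign gives 2*(s + 2)*(s^2 + 4*s - 188)/(s^2 + 4*s + 68)^3.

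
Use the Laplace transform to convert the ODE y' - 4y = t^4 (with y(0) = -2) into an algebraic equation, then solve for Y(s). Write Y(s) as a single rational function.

Y(s) = (-2*s^5 + 24)/(s^6 - 4*s^5)

Transform both sides with L{·}.
The derivative rules (L{y'} = sY - y(0) = sY - (-2)) turn the left side into (s - 4)Y - (-2).
The right side is L{t^4} = 24/s^5.
So (s - 4)Y = 24/s^5 + (-2).
Isolate Y and clear denominators.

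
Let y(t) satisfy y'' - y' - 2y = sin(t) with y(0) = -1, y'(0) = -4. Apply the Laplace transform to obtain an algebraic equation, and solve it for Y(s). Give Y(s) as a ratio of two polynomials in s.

Laplace-transform each side.
The derivative rules (L{y''} = s^2 Y - s·y(0) - y'(0) and L{y'} = sY - y(0), with y(0) = -1, y'(0) = -4) turn the left side into (s^2 - s - 2)Y - (-s - 3).
The right side is L{sin(t)} = 1/(s^2 + 1).
So (s^2 - s - 2)Y = 1/(s^2 + 1) + (-s - 3).
Solve for Y(s) and write it as one ratio of polynomials.

Y(s) = (-s^3 - 3*s^2 - s - 2)/(s^4 - s^3 - s^2 - s - 2)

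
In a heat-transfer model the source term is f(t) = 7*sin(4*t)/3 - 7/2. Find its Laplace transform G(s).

Apply the Laplace transform termwise.
L{-7/2} = (-7/2)/s; (7/3)·[L{sin(4t)} = 4/(s^2 + 16)].

G(s) = 28/(3*(s^2 + 16)) - 7/(2*s)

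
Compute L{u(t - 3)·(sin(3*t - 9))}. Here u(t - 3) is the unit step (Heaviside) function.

3*exp(-3*s)/(s^2 + 9)

By the second shifting theorem, L{u(t - c)·g(t - c)} = e^(-cs)·G(s) with c = 3 and G(s) = L{g(t)}.
L{sin(3t)} = 3/(s^2 + 9).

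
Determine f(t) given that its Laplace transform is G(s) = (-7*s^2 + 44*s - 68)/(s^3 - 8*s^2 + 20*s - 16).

Factor the denominator: s^3 - 8*s^2 + 20*s - 16 = (s - 4)*(s - 2)^2.
Partial fraction decomposition gives [-6/(s - 2)] + [4/(s - 2)^2] + [-1/(s - 4)].
Invert each term: -6/(s - 2) ↔ -6e^(2t); 4/(s - 2)^2 ↔ 4t·e^(2t); -1/(s - 4) ↔ -e^(4t).

f(t) = 4*t*exp(2*t) - exp(4*t) - 6*exp(2*t)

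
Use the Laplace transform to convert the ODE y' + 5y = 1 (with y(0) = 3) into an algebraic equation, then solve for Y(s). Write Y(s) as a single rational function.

Y(s) = (3*s + 1)/(s^2 + 5*s)

Apply the Laplace transform to the equation.
With L{y'} = sY - y(0) = sY - 3: the LHS transforms to (s + 5)Y - (3).
The right side is L{1} = 1/s.
So (s + 5)Y = 1/s + (3).
Solve for Y(s) and write it as one ratio of polynomials.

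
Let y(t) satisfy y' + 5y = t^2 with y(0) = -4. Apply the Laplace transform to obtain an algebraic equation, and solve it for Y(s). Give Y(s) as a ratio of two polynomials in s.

Y(s) = (-4*s^3 + 2)/(s^4 + 5*s^3)

Laplace-transform each side.
Using L{y'} = sY - y(0) = sY - (-4), the left side becomes (s + 5)Y - (-4).
The right side is L{t^2} = 2/s^3.
So (s + 5)Y = 2/s^3 + (-4).
Solve for Y(s) and write it as one ratio of polynomials.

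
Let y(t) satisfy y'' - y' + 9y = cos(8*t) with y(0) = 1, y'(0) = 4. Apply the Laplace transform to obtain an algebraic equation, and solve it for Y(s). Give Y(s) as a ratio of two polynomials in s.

Transform both sides with L{·}.
With L{y''} = s^2 Y - s·y(0) - y'(0) and L{y'} = sY - y(0), with y(0) = 1, y'(0) = 4: the LHS transforms to (s^2 - s + 9)Y - (s + 3).
The right side is L{cos(8*t)} = s/(s^2 + 64).
So (s^2 - s + 9)Y = s/(s^2 + 64) + (s + 3).
Divide through and combine into a single rational function.

Y(s) = (s^3 + 3*s^2 + 65*s + 192)/(s^4 - s^3 + 73*s^2 - 64*s + 576)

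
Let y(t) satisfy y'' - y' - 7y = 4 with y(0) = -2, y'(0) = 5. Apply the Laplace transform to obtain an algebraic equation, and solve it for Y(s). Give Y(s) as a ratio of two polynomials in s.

Y(s) = (-2*s^2 + 7*s + 4)/(s^3 - s^2 - 7*s)

Laplace-transform each side.
Using L{y''} = s^2 Y - s·y(0) - y'(0) and L{y'} = sY - y(0), with y(0) = -2, y'(0) = 5, the left side becomes (s^2 - s - 7)Y - (-2*s + 7).
The right side is L{4} = 4/s.
So (s^2 - s - 7)Y = 4/s + (-2*s + 7).
Divide through and combine into a single rational function.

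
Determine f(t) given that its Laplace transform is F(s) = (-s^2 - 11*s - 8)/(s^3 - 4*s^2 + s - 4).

Factor the denominator: s^3 - 4*s^2 + s - 4 = (s - 4)*(s^2 + 1).
Partial fraction decomposition gives [-4/(s - 4)] + [3*s/(s^2 + 1)] + [1/(s^2 + 1)].
Invert each term: -4/(s - 4) ↔ -4e^(4t); 3·s/(s^2 + 1) ↔ 3cos(t); 1·1/(s^2 + 1) ↔ sin(t).

f(t) = -4*exp(4*t) + sin(t) + 3*cos(t)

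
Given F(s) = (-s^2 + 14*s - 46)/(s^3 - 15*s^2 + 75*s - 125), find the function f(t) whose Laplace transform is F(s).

f(t) = -t^2*exp(5*t)/2 + 4*t*exp(5*t) - exp(5*t)

Factor the denominator: s^3 - 15*s^2 + 75*s - 125 = (s - 5)^3.
Partial fraction decomposition gives [-1/(s - 5)] + [4/(s - 5)^2] + [-1/(s - 5)^3].
Invert each term: -1/(s - 5) ↔ -e^(5t); 4/(s - 5)^2 ↔ 4t·e^(5t); -1/(s - 5)^3 ↔ (-1/2)t^2·e^(5t).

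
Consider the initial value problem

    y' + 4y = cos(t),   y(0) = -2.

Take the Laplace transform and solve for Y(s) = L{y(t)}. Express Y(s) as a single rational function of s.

Y(s) = (-2*s^2 + s - 2)/(s^3 + 4*s^2 + s + 4)

Take the Laplace transform of both sides.
The derivative rules (L{y'} = sY - y(0) = sY - (-2)) turn the left side into (s + 4)Y - (-2).
The right side is L{cos(t)} = s/(s^2 + 1).
So (s + 4)Y = s/(s^2 + 1) + (-2).
Solve for Y(s) and write it as one ratio of polynomials.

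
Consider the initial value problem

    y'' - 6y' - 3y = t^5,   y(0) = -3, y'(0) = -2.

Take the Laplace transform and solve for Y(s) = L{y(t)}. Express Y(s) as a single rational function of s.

Y(s) = (-3*s^7 + 16*s^6 + 120)/(s^8 - 6*s^7 - 3*s^6)

Transform both sides with L{·}.
The derivative rules (L{y''} = s^2 Y - s·y(0) - y'(0) and L{y'} = sY - y(0), with y(0) = -3, y'(0) = -2) turn the left side into (s^2 - 6*s - 3)Y - (-3*s + 16).
The right side is L{t^5} = 120/s^6.
So (s^2 - 6*s - 3)Y = 120/s^6 + (-3*s + 16).
Isolate Y and clear denominators.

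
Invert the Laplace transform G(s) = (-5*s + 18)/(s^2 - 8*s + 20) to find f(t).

Complete the square in the denominator: s^2 - 8*s + 20 = (s - 4)^2 + 2^2.
Split the numerator to match: -5*s + 18 = -5·(s - 4) - 1·2.
Invert each term: -5·(s - 4)/((s - 4)^2 + 4) ↔ -5e^(4t)cos(2t); -1·2/((s - 4)^2 + 4) ↔ -e^(4t)sin(2t).

f(t) = -exp(4*t)*sin(2*t) - 5*exp(4*t)*cos(2*t)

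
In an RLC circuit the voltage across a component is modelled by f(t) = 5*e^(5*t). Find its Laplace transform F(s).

F(s) = 5/(s - 5)

L{5} = 5/s.
By the first shifting theorem, multiplying by e^(5t) replaces s with s - 5.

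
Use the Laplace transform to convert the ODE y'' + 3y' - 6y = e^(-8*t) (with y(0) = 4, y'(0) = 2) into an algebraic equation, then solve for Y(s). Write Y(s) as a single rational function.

Y(s) = (4*s^2 + 46*s + 113)/(s^3 + 11*s^2 + 18*s - 48)

Apply the Laplace transform to the equation.
Using L{y''} = s^2 Y - s·y(0) - y'(0) and L{y'} = sY - y(0), with y(0) = 4, y'(0) = 2, the left side becomes (s^2 + 3*s - 6)Y - (4*s + 14).
The right side is L{e^(-8*t)} = 1/(s + 8).
So (s^2 + 3*s - 6)Y = 1/(s + 8) + (4*s + 14).
Isolate Y and clear denominators.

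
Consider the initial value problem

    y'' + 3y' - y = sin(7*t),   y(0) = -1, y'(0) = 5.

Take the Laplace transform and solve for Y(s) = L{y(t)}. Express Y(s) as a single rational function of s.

Take the Laplace transform of both sides.
Using L{y''} = s^2 Y - s·y(0) - y'(0) and L{y'} = sY - y(0), with y(0) = -1, y'(0) = 5, the left side becomes (s^2 + 3*s - 1)Y - (-s + 2).
The right side is L{sin(7*t)} = 7/(s^2 + 49).
So (s^2 + 3*s - 1)Y = 7/(s^2 + 49) + (-s + 2).
Divide through and combine into a single rational function.

Y(s) = (-s^3 + 2*s^2 - 49*s + 105)/(s^4 + 3*s^3 + 48*s^2 + 147*s - 49)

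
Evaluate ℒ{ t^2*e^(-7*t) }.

2/(s + 7)^3

L{e^(-7t)} = 1/(s + 7).
Then apply L{t^2·g(t)} = (-1)^2 d^2/ds^2[H(s)] with H(s) = 1/(s + 7):
differentiating 2 times and applying the sign gives 2/(s + 7)^3.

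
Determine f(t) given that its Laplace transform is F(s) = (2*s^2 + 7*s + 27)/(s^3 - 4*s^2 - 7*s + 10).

Factor the denominator: s^3 - 4*s^2 - 7*s + 10 = (s - 5)*(s - 1)*(s + 2).
Partial fraction decomposition gives [4/(s - 5)] + [1/(s + 2)] + [-3/(s - 1)].
Invert each term: 4/(s - 5) ↔ 4e^(5t); 1/(s + 2) ↔ e^(-2t); -3/(s - 1) ↔ -3e^(t).

f(t) = 4*exp(5*t) - 3*exp(t) + exp(-2*t)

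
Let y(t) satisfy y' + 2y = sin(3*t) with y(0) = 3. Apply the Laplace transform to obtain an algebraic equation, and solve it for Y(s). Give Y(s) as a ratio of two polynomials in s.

Y(s) = (3*s^2 + 30)/(s^3 + 2*s^2 + 9*s + 18)

Take the Laplace transform of both sides.
With L{y'} = sY - y(0) = sY - 3: the LHS transforms to (s + 2)Y - (3).
The right side is L{sin(3*t)} = 3/(s^2 + 9).
So (s + 2)Y = 3/(s^2 + 9) + (3).
Divide through and combine into a single rational function.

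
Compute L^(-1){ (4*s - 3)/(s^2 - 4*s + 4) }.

Factor the denominator: s^2 - 4*s + 4 = (s - 2)^2.
Partial fraction decomposition gives [4/(s - 2)] + [5/(s - 2)^2].
Invert each term: 4/(s - 2) ↔ 4e^(2t); 5/(s - 2)^2 ↔ 5t·e^(2t).

5*t*exp(2*t) + 4*exp(2*t)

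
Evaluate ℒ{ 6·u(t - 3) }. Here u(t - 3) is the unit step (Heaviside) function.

By the second shifting theorem, L{u(t - c)·g(t - c)} = e^(-cs)·G(s) with c = 3 and G(s) = L{g(t)}.
L{6} = 6/s.

6*exp(-3*s)/s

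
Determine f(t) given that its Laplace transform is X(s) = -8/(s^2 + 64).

Since L{sin(8t)} = 8/(s^2 + 64), the inverse is sin(8*t), scaled by -1.

f(t) = -sin(8*t)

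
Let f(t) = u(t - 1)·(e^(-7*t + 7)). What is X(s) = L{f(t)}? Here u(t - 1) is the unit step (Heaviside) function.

X(s) = exp(-s)/(s + 7)

By the second shifting theorem, L{u(t - c)·g(t - c)} = e^(-cs)·G(s) with c = 1 and G(s) = L{g(t)}.
L{e^(-7t)} = 1/(s + 7).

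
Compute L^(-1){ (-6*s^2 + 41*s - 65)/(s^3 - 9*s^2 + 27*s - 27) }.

2*t^2*exp(3*t) + 5*t*exp(3*t) - 6*exp(3*t)

Factor the denominator: s^3 - 9*s^2 + 27*s - 27 = (s - 3)^3.
Partial fraction decomposition gives [-6/(s - 3)] + [5/(s - 3)^2] + [4/(s - 3)^3].
Invert each term: -6/(s - 3) ↔ -6e^(3t); 5/(s - 3)^2 ↔ 5t·e^(3t); 4/(s - 3)^3 ↔ (2)t^2·e^(3t).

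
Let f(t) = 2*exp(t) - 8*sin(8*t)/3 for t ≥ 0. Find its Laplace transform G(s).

By linearity of the Laplace transform, transform each term separately.
(-8/3)·[L{sin(8t)} = 8/(s^2 + 64)]; (2)·[L{e^(t)} = 1/(s - 1)].

G(s) = -64/(3*(s^2 + 64)) + 2/(s - 1)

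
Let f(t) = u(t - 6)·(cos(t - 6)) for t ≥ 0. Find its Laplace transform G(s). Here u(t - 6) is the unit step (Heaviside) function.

G(s) = s*exp(-6*s)/(s^2 + 1)

By the second shifting theorem, L{u(t - c)·g(t - c)} = e^(-cs)·H(s) with c = 6 and H(s) = L{g(t)}.
L{cos(t)} = s/(s^2 + 1).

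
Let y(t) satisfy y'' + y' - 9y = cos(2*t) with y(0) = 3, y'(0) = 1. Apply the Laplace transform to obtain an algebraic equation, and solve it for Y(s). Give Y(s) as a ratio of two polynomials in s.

Y(s) = (3*s^3 + 4*s^2 + 13*s + 16)/(s^4 + s^3 - 5*s^2 + 4*s - 36)

Take the Laplace transform of both sides.
With L{y''} = s^2 Y - s·y(0) - y'(0) and L{y'} = sY - y(0), with y(0) = 3, y'(0) = 1: the LHS transforms to (s^2 + s - 9)Y - (3*s + 4).
The right side is L{cos(2*t)} = s/(s^2 + 4).
So (s^2 + s - 9)Y = s/(s^2 + 4) + (3*s + 4).
Solve for Y(s) and write it as one ratio of polynomials.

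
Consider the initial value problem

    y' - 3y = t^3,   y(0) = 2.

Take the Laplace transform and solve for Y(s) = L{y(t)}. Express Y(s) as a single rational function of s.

Take the Laplace transform of both sides.
The derivative rules (L{y'} = sY - y(0) = sY - 2) turn the left side into (s - 3)Y - (2).
The right side is L{t^3} = 6/s^4.
So (s - 3)Y = 6/s^4 + (2).
Solve for Y(s) and write it as one ratio of polynomials.

Y(s) = (2*s^4 + 6)/(s^5 - 3*s^4)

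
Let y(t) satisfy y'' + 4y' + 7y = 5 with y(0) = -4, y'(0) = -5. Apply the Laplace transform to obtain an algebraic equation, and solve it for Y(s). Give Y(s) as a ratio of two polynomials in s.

Take the Laplace transform of both sides.
Using L{y''} = s^2 Y - s·y(0) - y'(0) and L{y'} = sY - y(0), with y(0) = -4, y'(0) = -5, the left side becomes (s^2 + 4*s + 7)Y - (-4*s - 21).
The right side is L{5} = 5/s.
So (s^2 + 4*s + 7)Y = 5/s + (-4*s - 21).
Solve for Y(s) and write it as one ratio of polynomials.

Y(s) = (-4*s^2 - 21*s + 5)/(s^3 + 4*s^2 + 7*s)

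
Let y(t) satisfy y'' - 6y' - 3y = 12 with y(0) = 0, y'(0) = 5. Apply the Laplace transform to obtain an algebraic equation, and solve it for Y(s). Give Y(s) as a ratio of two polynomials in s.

Y(s) = (5*s + 12)/(s^3 - 6*s^2 - 3*s)

Apply the Laplace transform to the equation.
Using L{y''} = s^2 Y - s·y(0) - y'(0) and L{y'} = sY - y(0), with y(0) = 0, y'(0) = 5, the left side becomes (s^2 - 6*s - 3)Y - (5).
The right side is L{12} = 12/s.
So (s^2 - 6*s - 3)Y = 12/s + (5).
Divide through and combine into a single rational function.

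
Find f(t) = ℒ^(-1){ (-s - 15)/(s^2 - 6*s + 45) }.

f(t) = -3*exp(3*t)*sin(6*t) - exp(3*t)*cos(6*t)

Complete the square in the denominator: s^2 - 6*s + 45 = (s - 3)^2 + 6^2.
Split the numerator to match: -s - 15 = -1·(s - 3) - 3·6.
Invert each term: -1·(s - 3)/((s - 3)^2 + 36) ↔ -e^(3t)cos(6t); -3·6/((s - 3)^2 + 36) ↔ -3e^(3t)sin(6t).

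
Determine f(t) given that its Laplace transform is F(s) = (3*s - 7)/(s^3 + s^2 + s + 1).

Factor the denominator: s^3 + s^2 + s + 1 = (s + 1)*(s^2 + 1).
Partial fraction decomposition gives [-5/(s + 1)] + [5*s/(s^2 + 1)] + [-2/(s^2 + 1)].
Invert each term: -5/(s + 1) ↔ -5e^(-t); 5·s/(s^2 + 1) ↔ 5cos(t); -2·1/(s^2 + 1) ↔ -2sin(t).

f(t) = -2*sin(t) + 5*cos(t) - 5*exp(-t)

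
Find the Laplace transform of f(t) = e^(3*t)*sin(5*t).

5/((s - 3)^2 + 25)

L{sin(5t)} = 5/(s^2 + 25).
By the first shifting theorem, multiplying by e^(3t) replaces s with s - 3.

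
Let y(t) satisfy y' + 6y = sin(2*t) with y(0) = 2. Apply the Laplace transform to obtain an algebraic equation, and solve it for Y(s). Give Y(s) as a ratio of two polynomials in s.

Take the Laplace transform of both sides.
The derivative rules (L{y'} = sY - y(0) = sY - 2) turn the left side into (s + 6)Y - (2).
The right side is L{sin(2*t)} = 2/(s^2 + 4).
So (s + 6)Y = 2/(s^2 + 4) + (2).
Divide through and combine into a single rational function.

Y(s) = (2*s^2 + 10)/(s^3 + 6*s^2 + 4*s + 24)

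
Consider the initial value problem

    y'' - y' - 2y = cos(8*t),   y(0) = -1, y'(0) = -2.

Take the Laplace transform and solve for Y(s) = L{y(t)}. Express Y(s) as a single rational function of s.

Y(s) = (-s^3 - s^2 - 63*s - 64)/(s^4 - s^3 + 62*s^2 - 64*s - 128)

Apply the Laplace transform to the equation.
The derivative rules (L{y''} = s^2 Y - s·y(0) - y'(0) and L{y'} = sY - y(0), with y(0) = -1, y'(0) = -2) turn the left side into (s^2 - s - 2)Y - (-s - 1).
The right side is L{cos(8*t)} = s/(s^2 + 64).
So (s^2 - s - 2)Y = s/(s^2 + 64) + (-s - 1).
Isolate Y and clear denominators.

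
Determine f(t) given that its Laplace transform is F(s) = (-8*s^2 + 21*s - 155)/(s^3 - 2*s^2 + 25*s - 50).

Factor the denominator: s^3 - 2*s^2 + 25*s - 50 = (s - 2)*(s^2 + 25).
Partial fraction decomposition gives [-5/(s - 2)] + [-3*s/(s^2 + 25)] + [15/(s^2 + 25)].
Invert each term: -5/(s - 2) ↔ -5e^(2t); -3·s/(s^2 + 25) ↔ -3cos(5t); 3·5/(s^2 + 25) ↔ 3sin(5t).

f(t) = -5*exp(2*t) + 3*sin(5*t) - 3*cos(5*t)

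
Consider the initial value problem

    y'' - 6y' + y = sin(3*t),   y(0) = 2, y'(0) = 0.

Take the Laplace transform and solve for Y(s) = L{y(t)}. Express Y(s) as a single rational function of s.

Laplace-transform each side.
The derivative rules (L{y''} = s^2 Y - s·y(0) - y'(0) and L{y'} = sY - y(0), with y(0) = 2, y'(0) = 0) turn the left side into (s^2 - 6*s + 1)Y - (2*s - 12).
The right side is L{sin(3*t)} = 3/(s^2 + 9).
So (s^2 - 6*s + 1)Y = 3/(s^2 + 9) + (2*s - 12).
Solve for Y(s) and write it as one ratio of polynomials.

Y(s) = (2*s^3 - 12*s^2 + 18*s - 105)/(s^4 - 6*s^3 + 10*s^2 - 54*s + 9)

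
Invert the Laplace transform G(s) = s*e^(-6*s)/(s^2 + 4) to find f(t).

f(t) = Heaviside(t - 6)*(cos(2*t - 12))

The factor e^(-6s) signals a time shift by c = 6 (second shifting theorem).
L{cos(2t)} = s/(s^2 + 4), so L^-1{s/(s^2 + 4)} = cos(2*t).
Hence the inverse is u(t - 6) times that function evaluated at t - 6.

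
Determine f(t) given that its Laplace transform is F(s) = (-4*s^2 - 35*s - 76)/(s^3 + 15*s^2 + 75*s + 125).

f(t) = -t^2*exp(-5*t)/2 + 5*t*exp(-5*t) - 4*exp(-5*t)

Factor the denominator: s^3 + 15*s^2 + 75*s + 125 = (s + 5)^3.
Partial fraction decomposition gives [-4/(s + 5)] + [5/(s + 5)^2] + [-1/(s + 5)^3].
Invert each term: -4/(s + 5) ↔ -4e^(-5t); 5/(s + 5)^2 ↔ 5t·e^(-5t); -1/(s + 5)^3 ↔ (-1/2)t^2·e^(-5t).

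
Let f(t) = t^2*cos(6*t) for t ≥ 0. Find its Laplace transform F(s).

F(s) = 2*s*(s^2 - 108)/(s^2 + 36)^3

L{cos(6t)} = s/(s^2 + 36).
Then apply L{t^2·g(t)} = (-1)^2 d^2/ds^2[G(s)] with G(s) = s/(s^2 + 36):
differentiating 2 times and applying the sign gives 2*s*(s^2 - 108)/(s^2 + 36)^3.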